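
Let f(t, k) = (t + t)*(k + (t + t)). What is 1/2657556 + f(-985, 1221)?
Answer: 3921303604681/2657556 ≈ 1.4755e+6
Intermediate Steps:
f(t, k) = 2*t*(k + 2*t) (f(t, k) = (2*t)*(k + 2*t) = 2*t*(k + 2*t))
1/2657556 + f(-985, 1221) = 1/2657556 + 2*(-985)*(1221 + 2*(-985)) = 1/2657556 + 2*(-985)*(1221 - 1970) = 1/2657556 + 2*(-985)*(-749) = 1/2657556 + 1475530 = 3921303604681/2657556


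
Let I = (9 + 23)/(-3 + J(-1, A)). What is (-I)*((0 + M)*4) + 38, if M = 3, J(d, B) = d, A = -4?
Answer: 134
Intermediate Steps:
I = -8 (I = (9 + 23)/(-3 - 1) = 32/(-4) = 32*(-1/4) = -8)
(-I)*((0 + M)*4) + 38 = (-1*(-8))*((0 + 3)*4) + 38 = 8*(3*4) + 38 = 8*12 + 38 = 96 + 38 = 134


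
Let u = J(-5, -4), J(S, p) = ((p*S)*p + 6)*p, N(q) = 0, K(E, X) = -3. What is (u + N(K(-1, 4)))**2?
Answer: 87616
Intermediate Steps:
J(S, p) = p*(6 + S*p**2) (J(S, p) = ((S*p)*p + 6)*p = (S*p**2 + 6)*p = (6 + S*p**2)*p = p*(6 + S*p**2))
u = 296 (u = -4*(6 - 5*(-4)**2) = -4*(6 - 5*16) = -4*(6 - 80) = -4*(-74) = 296)
(u + N(K(-1, 4)))**2 = (296 + 0)**2 = 296**2 = 87616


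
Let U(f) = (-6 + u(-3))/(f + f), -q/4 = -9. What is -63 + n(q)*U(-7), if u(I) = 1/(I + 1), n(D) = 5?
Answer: -1699/28 ≈ -60.679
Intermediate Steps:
q = 36 (q = -4*(-9) = 36)
u(I) = 1/(1 + I)
U(f) = -13/(4*f) (U(f) = (-6 + 1/(1 - 3))/(f + f) = (-6 + 1/(-2))/((2*f)) = (-6 - 1/2)*(1/(2*f)) = -13/(4*f))
-63 + n(q)*U(-7) = -63 + 5*(-13/4/(-7)) = -63 + 5*(-13/4*(-1/7)) = -63 + 5*(13/28) = -63 + 65/28 = -1699/28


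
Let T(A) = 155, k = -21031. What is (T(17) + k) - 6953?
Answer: -27829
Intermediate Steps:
(T(17) + k) - 6953 = (155 - 21031) - 6953 = -20876 - 6953 = -27829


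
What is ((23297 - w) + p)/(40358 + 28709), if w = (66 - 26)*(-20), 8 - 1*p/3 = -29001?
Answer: 111124/69067 ≈ 1.6089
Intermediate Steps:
p = 87027 (p = 24 - 3*(-29001) = 24 + 87003 = 87027)
w = -800 (w = 40*(-20) = -800)
((23297 - w) + p)/(40358 + 28709) = ((23297 - 1*(-800)) + 87027)/(40358 + 28709) = ((23297 + 800) + 87027)/69067 = (24097 + 87027)*(1/69067) = 111124*(1/69067) = 111124/69067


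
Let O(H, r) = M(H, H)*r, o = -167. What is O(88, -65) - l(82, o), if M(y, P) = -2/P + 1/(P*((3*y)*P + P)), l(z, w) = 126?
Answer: -51108125/410432 ≈ -124.52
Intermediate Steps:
M(y, P) = -2/P + 1/(P*(P + 3*P*y)) (M(y, P) = -2/P + 1/(P*(3*P*y + P)) = -2/P + 1/(P*(P + 3*P*y)))
O(H, r) = r*(1 - 6*H**2 - 2*H)/(H**2*(1 + 3*H)) (O(H, r) = ((1 - 2*H - 6*H*H)/(H**2*(1 + 3*H)))*r = ((1 - 2*H - 6*H**2)/(H**2*(1 + 3*H)))*r = ((1 - 6*H**2 - 2*H)/(H**2*(1 + 3*H)))*r = r*(1 - 6*H**2 - 2*H)/(H**2*(1 + 3*H)))
O(88, -65) - l(82, o) = -65*(1 - 6*88**2 - 2*88)/(88**2*(1 + 3*88)) - 1*126 = -65*1/7744*(1 - 6*7744 - 176)/(1 + 264) - 126 = -65*1/7744*(1 - 46464 - 176)/265 - 126 = -65*1/7744*1/265*(-46639) - 126 = 606307/410432 - 126 = -51108125/410432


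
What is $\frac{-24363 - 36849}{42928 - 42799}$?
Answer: $- \frac{20404}{43} \approx -474.51$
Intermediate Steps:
$\frac{-24363 - 36849}{42928 - 42799} = - \frac{61212}{129} = \left(-61212\right) \frac{1}{129} = - \frac{20404}{43}$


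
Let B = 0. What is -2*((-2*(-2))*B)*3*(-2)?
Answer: 0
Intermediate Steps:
-2*((-2*(-2))*B)*3*(-2) = -2*(-2*(-2)*0)*3*(-2) = -2*(4*0)*3*(-2) = -2*0*3*(-2) = -0*(-2) = -2*0 = 0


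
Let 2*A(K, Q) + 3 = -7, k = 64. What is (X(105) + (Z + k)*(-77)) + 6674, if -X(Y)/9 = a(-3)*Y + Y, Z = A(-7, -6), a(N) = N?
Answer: 4021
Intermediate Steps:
A(K, Q) = -5 (A(K, Q) = -3/2 + (½)*(-7) = -3/2 - 7/2 = -5)
Z = -5
X(Y) = 18*Y (X(Y) = -9*(-3*Y + Y) = -(-18)*Y = 18*Y)
(X(105) + (Z + k)*(-77)) + 6674 = (18*105 + (-5 + 64)*(-77)) + 6674 = (1890 + 59*(-77)) + 6674 = (1890 - 4543) + 6674 = -2653 + 6674 = 4021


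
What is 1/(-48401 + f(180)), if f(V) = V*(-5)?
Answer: -1/49301 ≈ -2.0284e-5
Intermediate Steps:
f(V) = -5*V
1/(-48401 + f(180)) = 1/(-48401 - 5*180) = 1/(-48401 - 900) = 1/(-49301) = -1/49301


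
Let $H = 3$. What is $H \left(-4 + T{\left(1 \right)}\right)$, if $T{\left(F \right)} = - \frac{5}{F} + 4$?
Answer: $-15$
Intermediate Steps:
$T{\left(F \right)} = 4 - \frac{5}{F}$
$H \left(-4 + T{\left(1 \right)}\right) = 3 \left(-4 + \left(4 - \frac{5}{1}\right)\right) = 3 \left(-4 + \left(4 - 5\right)\right) = 3 \left(-4 - 1\right) = 3 \left(-5\right) = -15$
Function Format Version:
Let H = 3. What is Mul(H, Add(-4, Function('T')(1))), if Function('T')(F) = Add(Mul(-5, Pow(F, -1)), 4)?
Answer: -15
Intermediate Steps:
Function('T')(F) = Add(4, Mul(-5, Pow(F, -1)))
Mul(H, Add(-4, Function('T')(1))) = Mul(3, Add(-4, Add(4, Mul(-5, Pow(1, -1))))) = Mul(3, Add(-4, Add(4, Mul(-5, 1)))) = Mul(3, Add(-4, Add(4, -5))) = Mul(3, Add(-4, -1)) = Mul(3, -5) = -15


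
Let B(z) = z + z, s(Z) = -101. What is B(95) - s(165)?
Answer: 291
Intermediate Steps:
B(z) = 2*z
B(95) - s(165) = 2*95 - 1*(-101) = 190 + 101 = 291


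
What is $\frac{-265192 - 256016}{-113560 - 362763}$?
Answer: $\frac{521208}{476323} \approx 1.0942$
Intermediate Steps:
$\frac{-265192 - 256016}{-113560 - 362763} = - \frac{521208}{-476323} = \left(-521208\right) \left(- \frac{1}{476323}\right) = \frac{521208}{476323}$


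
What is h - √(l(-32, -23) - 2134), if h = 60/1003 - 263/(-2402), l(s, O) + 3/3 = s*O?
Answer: 407909/2409206 - I*√1399 ≈ 0.16931 - 37.403*I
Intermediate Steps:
l(s, O) = -1 + O*s (l(s, O) = -1 + s*O = -1 + O*s)
h = 407909/2409206 (h = 60*(1/1003) - 263*(-1/2402) = 60/1003 + 263/2402 = 407909/2409206 ≈ 0.16931)
h - √(l(-32, -23) - 2134) = 407909/2409206 - √((-1 - 23*(-32)) - 2134) = 407909/2409206 - √((-1 + 736) - 2134) = 407909/2409206 - √(735 - 2134) = 407909/2409206 - √(-1399) = 407909/2409206 - I*√1399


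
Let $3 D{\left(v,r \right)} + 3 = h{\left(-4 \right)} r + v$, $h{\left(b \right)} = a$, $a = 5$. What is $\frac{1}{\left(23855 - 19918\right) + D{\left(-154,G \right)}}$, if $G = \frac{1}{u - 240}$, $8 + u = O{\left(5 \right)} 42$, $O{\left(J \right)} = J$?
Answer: $\frac{114}{442847} \approx 0.00025743$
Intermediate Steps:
$h{\left(b \right)} = 5$
$u = 202$ ($u = -8 + 5 \cdot 42 = -8 + 210 = 202$)
$G = - \frac{1}{38}$ ($G = \frac{1}{202 - 240} = \frac{1}{-38} = - \frac{1}{38} \approx -0.026316$)
$D{\left(v,r \right)} = -1 + \frac{v}{3} + \frac{5 r}{3}$ ($D{\left(v,r \right)} = -1 + \frac{5 r + v}{3} = -1 + \frac{v + 5 r}{3} = -1 + \left(\frac{v}{3} + \frac{5 r}{3}\right) = -1 + \frac{v}{3} + \frac{5 r}{3}$)
$\frac{1}{\left(23855 - 19918\right) + D{\left(-154,G \right)}} = \frac{1}{\left(23855 - 19918\right) + \left(-1 + \frac{1}{3} \left(-154\right) + \frac{5}{3} \left(- \frac{1}{38}\right)\right)} = \frac{1}{\left(23855 - 19918\right) - \frac{5971}{114}} = \frac{1}{3937 - \frac{5971}{114}} = \frac{1}{\frac{442847}{114}} = \frac{114}{442847}$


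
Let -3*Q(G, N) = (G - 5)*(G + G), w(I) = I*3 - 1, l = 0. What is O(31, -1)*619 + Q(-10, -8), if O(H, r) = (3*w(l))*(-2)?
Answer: 3614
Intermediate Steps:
w(I) = -1 + 3*I (w(I) = 3*I - 1 = -1 + 3*I)
Q(G, N) = -2*G*(-5 + G)/3 (Q(G, N) = -(G - 5)*(G + G)/3 = -(-5 + G)*2*G/3 = -2*G*(-5 + G)/3)
O(H, r) = 6 (O(H, r) = (3*(-1 + 3*0))*(-2) = (3*(-1 + 0))*(-2) = (3*(-1))*(-2) = -3*(-2) = 6)
O(31, -1)*619 + Q(-10, -8) = 6*619 + (⅔)*(-10)*(5 - 1*(-10)) = 3714 + (⅔)*(-10)*(5 + 10) = 3714 + (⅔)*(-10)*15 = 3714 - 100 = 3614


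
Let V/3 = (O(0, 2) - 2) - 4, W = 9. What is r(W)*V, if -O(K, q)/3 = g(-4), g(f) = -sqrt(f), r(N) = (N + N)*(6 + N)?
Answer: -4860 + 4860*I ≈ -4860.0 + 4860.0*I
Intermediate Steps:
r(N) = 2*N*(6 + N) (r(N) = (2*N)*(6 + N) = 2*N*(6 + N))
O(K, q) = 6*I (O(K, q) = -(-3)*sqrt(-4) = -(-3)*2*I = -(-6)*I = 6*I)
V = -18 + 18*I (V = 3*((6*I - 2) - 4) = 3*((-2 + 6*I) - 4) = 3*(-6 + 6*I) = -18 + 18*I ≈ -18.0 + 18.0*I)
r(W)*V = (2*9*(6 + 9))*(-18 + 18*I) = (2*9*15)*(-18 + 18*I) = 270*(-18 + 18*I) = -4860 + 4860*I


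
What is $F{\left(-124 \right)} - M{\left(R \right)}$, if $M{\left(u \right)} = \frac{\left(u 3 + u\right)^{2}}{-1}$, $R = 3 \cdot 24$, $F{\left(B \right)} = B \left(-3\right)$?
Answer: $83316$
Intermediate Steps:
$F{\left(B \right)} = - 3 B$
$R = 72$
$M{\left(u \right)} = - 16 u^{2}$ ($M{\left(u \right)} = \left(3 u + u\right)^{2} \left(-1\right) = \left(4 u\right)^{2} \left(-1\right) = 16 u^{2} \left(-1\right) = - 16 u^{2}$)
$F{\left(-124 \right)} - M{\left(R \right)} = \left(-3\right) \left(-124\right) - - 16 \cdot 72^{2} = 372 - \left(-16\right) 5184 = 372 - -82944 = 372 + 82944 = 83316$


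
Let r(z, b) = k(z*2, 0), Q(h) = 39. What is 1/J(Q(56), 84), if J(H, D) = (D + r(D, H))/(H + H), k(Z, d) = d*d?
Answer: 13/14 ≈ 0.92857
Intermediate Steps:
k(Z, d) = d²
r(z, b) = 0 (r(z, b) = 0² = 0)
J(H, D) = D/(2*H) (J(H, D) = (D + 0)/(H + H) = D/((2*H)) = D*(1/(2*H)) = D/(2*H))
1/J(Q(56), 84) = 1/((½)*84/39) = 1/((½)*84*(1/39)) = 1/(14/13) = 13/14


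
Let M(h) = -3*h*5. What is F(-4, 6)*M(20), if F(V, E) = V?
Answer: 1200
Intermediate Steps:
M(h) = -15*h
F(-4, 6)*M(20) = -(-60)*20 = -4*(-300) = 1200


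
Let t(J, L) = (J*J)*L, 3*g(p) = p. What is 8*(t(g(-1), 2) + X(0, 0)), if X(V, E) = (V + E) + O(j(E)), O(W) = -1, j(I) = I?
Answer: -56/9 ≈ -6.2222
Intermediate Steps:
g(p) = p/3
X(V, E) = -1 + E + V (X(V, E) = (V + E) - 1 = (E + V) - 1 = -1 + E + V)
t(J, L) = L*J² (t(J, L) = J²*L = L*J²)
8*(t(g(-1), 2) + X(0, 0)) = 8*(2*((⅓)*(-1))² + (-1 + 0 + 0)) = 8*(2*(-⅓)² - 1) = 8*(2*(⅑) - 1) = 8*(2/9 - 1) = 8*(-7/9) = -56/9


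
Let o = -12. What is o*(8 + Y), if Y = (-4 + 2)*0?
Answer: -96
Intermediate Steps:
Y = 0 (Y = -2*0 = 0)
o*(8 + Y) = -12*(8 + 0) = -12*8 = -96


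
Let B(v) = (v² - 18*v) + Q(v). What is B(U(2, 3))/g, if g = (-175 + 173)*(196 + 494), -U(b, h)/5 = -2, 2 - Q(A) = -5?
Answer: 73/1380 ≈ 0.052899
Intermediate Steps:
Q(A) = 7 (Q(A) = 2 - 1*(-5) = 2 + 5 = 7)
U(b, h) = 10 (U(b, h) = -5*(-2) = 10)
g = -1380 (g = -2*690 = -1380)
B(v) = 7 + v² - 18*v (B(v) = (v² - 18*v) + 7 = 7 + v² - 18*v)
B(U(2, 3))/g = (7 + 10² - 18*10)/(-1380) = (7 + 100 - 180)*(-1/1380) = -73*(-1/1380) = 73/1380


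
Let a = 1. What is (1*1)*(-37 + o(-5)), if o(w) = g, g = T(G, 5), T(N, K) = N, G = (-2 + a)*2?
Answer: -39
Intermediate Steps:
G = -2 (G = (-2 + 1)*2 = -1*2 = -2)
g = -2
o(w) = -2
(1*1)*(-37 + o(-5)) = (1*1)*(-37 - 2) = 1*(-39) = -39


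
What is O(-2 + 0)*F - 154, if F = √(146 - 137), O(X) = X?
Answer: -160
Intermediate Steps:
F = 3 (F = √9 = 3)
O(-2 + 0)*F - 154 = (-2 + 0)*3 - 154 = -2*3 - 154 = -6 - 154 = -160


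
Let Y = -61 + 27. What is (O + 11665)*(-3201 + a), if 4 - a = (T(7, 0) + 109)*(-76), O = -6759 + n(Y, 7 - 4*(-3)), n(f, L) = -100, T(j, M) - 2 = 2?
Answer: 25909146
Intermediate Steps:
T(j, M) = 4 (T(j, M) = 2 + 2 = 4)
Y = -34
O = -6859 (O = -6759 - 100 = -6859)
a = 8592 (a = 4 - (4 + 109)*(-76) = 4 - 113*(-76) = 4 - 1*(-8588) = 4 + 8588 = 8592)
(O + 11665)*(-3201 + a) = (-6859 + 11665)*(-3201 + 8592) = 4806*5391 = 25909146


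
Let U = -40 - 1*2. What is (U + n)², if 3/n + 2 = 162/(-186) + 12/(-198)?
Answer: 16647966729/8994001 ≈ 1851.0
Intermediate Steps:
U = -42 (U = -40 - 2 = -42)
n = -3069/2999 (n = 3/(-2 + (162/(-186) + 12/(-198))) = 3/(-2 + (162*(-1/186) + 12*(-1/198))) = 3/(-2 + (-27/31 - 2/33)) = 3/(-2 - 953/1023) = 3/(-2999/1023) = 3*(-1023/2999) = -3069/2999 ≈ -1.0233)
(U + n)² = (-42 - 3069/2999)² = (-129027/2999)² = 16647966729/8994001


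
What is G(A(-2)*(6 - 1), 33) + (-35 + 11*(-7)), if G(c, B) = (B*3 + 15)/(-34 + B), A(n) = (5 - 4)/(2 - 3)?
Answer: -226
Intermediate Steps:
A(n) = -1 (A(n) = 1/(-1) = 1*(-1) = -1)
G(c, B) = (15 + 3*B)/(-34 + B) (G(c, B) = (3*B + 15)/(-34 + B) = (15 + 3*B)/(-34 + B))
G(A(-2)*(6 - 1), 33) + (-35 + 11*(-7)) = 3*(5 + 33)/(-34 + 33) + (-35 + 11*(-7)) = 3*38/(-1) + (-35 - 77) = 3*(-1)*38 - 112 = -114 - 112 = -226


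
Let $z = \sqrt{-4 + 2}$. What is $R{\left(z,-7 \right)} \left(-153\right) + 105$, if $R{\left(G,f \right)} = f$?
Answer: $1176$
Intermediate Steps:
$z = i \sqrt{2}$ ($z = \sqrt{-2} = i \sqrt{2} \approx 1.4142 i$)
$R{\left(z,-7 \right)} \left(-153\right) + 105 = \left(-7\right) \left(-153\right) + 105 = 1071 + 105 = 1176$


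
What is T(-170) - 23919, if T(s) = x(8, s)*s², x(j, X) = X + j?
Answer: -4705719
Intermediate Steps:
T(s) = s²*(8 + s) (T(s) = (s + 8)*s² = (8 + s)*s² = s²*(8 + s))
T(-170) - 23919 = (-170)²*(8 - 170) - 23919 = 28900*(-162) - 23919 = -4681800 - 23919 = -4705719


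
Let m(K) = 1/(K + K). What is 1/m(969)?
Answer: 1938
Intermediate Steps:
m(K) = 1/(2*K)
1/m(969) = 1/((1/2)/969) = 1/((1/2)*(1/969)) = 1/(1/1938) = 1938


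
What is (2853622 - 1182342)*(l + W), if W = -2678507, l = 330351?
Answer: -3924426159680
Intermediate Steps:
(2853622 - 1182342)*(l + W) = (2853622 - 1182342)*(330351 - 2678507) = 1671280*(-2348156) = -3924426159680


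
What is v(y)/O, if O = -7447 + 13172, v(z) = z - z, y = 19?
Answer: 0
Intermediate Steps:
v(z) = 0
O = 5725
v(y)/O = 0/5725 = 0*(1/5725) = 0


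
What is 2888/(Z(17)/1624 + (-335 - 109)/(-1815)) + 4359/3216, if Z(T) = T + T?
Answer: 1521099079193/139854192 ≈ 10876.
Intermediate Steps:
Z(T) = 2*T
2888/(Z(17)/1624 + (-335 - 109)/(-1815)) + 4359/3216 = 2888/((2*17)/1624 + (-335 - 109)/(-1815)) + 4359/3216 = 2888/(34*(1/1624) - 444*(-1/1815)) + 4359*(1/3216) = 2888/(17/812 + 148/605) + 1453/1072 = 2888/(130461/491260) + 1453/1072 = 2888*(491260/130461) + 1453/1072 = 1418758880/130461 + 1453/1072 = 1521099079193/139854192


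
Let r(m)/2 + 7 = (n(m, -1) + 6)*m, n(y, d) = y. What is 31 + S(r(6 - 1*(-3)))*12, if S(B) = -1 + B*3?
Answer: 9235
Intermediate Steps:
r(m) = -14 + 2*m*(6 + m) (r(m) = -14 + 2*((m + 6)*m) = -14 + 2*((6 + m)*m) = -14 + 2*(m*(6 + m)) = -14 + 2*m*(6 + m))
S(B) = -1 + 3*B
31 + S(r(6 - 1*(-3)))*12 = 31 + (-1 + 3*(-14 + 2*(6 - 1*(-3))² + 12*(6 - 1*(-3))))*12 = 31 + (-1 + 3*(-14 + 2*(6 + 3)² + 12*(6 + 3)))*12 = 31 + (-1 + 3*(-14 + 2*9² + 12*9))*12 = 31 + (-1 + 3*(-14 + 2*81 + 108))*12 = 31 + (-1 + 3*(-14 + 162 + 108))*12 = 31 + (-1 + 3*256)*12 = 31 + (-1 + 768)*12 = 31 + 767*12 = 31 + 9204 = 9235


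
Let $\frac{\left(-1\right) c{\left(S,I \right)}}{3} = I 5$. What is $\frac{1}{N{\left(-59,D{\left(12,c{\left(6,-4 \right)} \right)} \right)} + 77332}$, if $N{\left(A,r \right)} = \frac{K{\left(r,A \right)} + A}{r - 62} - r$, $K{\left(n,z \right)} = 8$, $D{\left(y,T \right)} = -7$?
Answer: $\frac{23}{1778814} \approx 1.293 \cdot 10^{-5}$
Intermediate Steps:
$c{\left(S,I \right)} = - 15 I$ ($c{\left(S,I \right)} = - 3 I 5 = - 3 \cdot 5 I = - 15 I$)
$N{\left(A,r \right)} = - r + \frac{8 + A}{-62 + r}$ ($N{\left(A,r \right)} = \frac{8 + A}{r - 62} - r = \frac{8 + A}{-62 + r} - r = - r + \frac{8 + A}{-62 + r}$)
$\frac{1}{N{\left(-59,D{\left(12,c{\left(6,-4 \right)} \right)} \right)} + 77332} = \frac{1}{\frac{8 - 59 - \left(-7\right)^{2} + 62 \left(-7\right)}{-62 - 7} + 77332} = \frac{1}{\frac{8 - 59 - 49 - 434}{-69} + 77332} = \frac{1}{- \frac{8 - 59 - 49 - 434}{69} + 77332} = \frac{1}{\left(- \frac{1}{69}\right) \left(-534\right) + 77332} = \frac{1}{\frac{178}{23} + 77332} = \frac{1}{\frac{1778814}{23}} = \frac{23}{1778814}$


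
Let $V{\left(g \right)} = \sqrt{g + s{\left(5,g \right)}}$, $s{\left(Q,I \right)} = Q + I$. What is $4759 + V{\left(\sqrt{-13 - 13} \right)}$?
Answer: $4759 + \sqrt{5 + 2 i \sqrt{26}} \approx 4761.9 + 1.7829 i$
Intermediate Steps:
$s{\left(Q,I \right)} = I + Q$
$V{\left(g \right)} = \sqrt{5 + 2 g}$ ($V{\left(g \right)} = \sqrt{g + \left(g + 5\right)} = \sqrt{g + \left(5 + g\right)} = \sqrt{5 + 2 g}$)
$4759 + V{\left(\sqrt{-13 - 13} \right)} = 4759 + \sqrt{5 + 2 \sqrt{-13 - 13}} = 4759 + \sqrt{5 + 2 \sqrt{-26}} = 4759 + \sqrt{5 + 2 i \sqrt{26}}$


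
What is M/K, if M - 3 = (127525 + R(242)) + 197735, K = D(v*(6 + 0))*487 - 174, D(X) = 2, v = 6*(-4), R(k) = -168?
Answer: 65019/160 ≈ 406.37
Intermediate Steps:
v = -24
K = 800 (K = 2*487 - 174 = 974 - 174 = 800)
M = 325095 (M = 3 + ((127525 - 168) + 197735) = 3 + (127357 + 197735) = 3 + 325092 = 325095)
M/K = 325095/800 = 325095*(1/800) = 65019/160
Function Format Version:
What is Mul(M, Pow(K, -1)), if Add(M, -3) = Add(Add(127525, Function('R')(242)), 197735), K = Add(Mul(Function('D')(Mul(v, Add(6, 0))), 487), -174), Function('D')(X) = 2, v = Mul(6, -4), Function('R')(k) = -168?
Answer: Rational(65019, 160) ≈ 406.37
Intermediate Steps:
v = -24
K = 800 (K = Add(Mul(2, 487), -174) = Add(974, -174) = 800)
M = 325095 (M = Add(3, Add(Add(127525, -168), 197735)) = Add(3, Add(127357, 197735)) = Add(3, 325092) = 325095)
Mul(M, Pow(K, -1)) = Mul(325095, Pow(800, -1)) = Mul(325095, Rational(1, 800)) = Rational(65019, 160)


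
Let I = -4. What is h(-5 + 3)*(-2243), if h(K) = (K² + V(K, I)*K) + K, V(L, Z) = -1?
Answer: -8972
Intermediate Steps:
h(K) = K² (h(K) = (K² - K) + K = K²)
h(-5 + 3)*(-2243) = (-5 + 3)²*(-2243) = (-2)²*(-2243) = 4*(-2243) = -8972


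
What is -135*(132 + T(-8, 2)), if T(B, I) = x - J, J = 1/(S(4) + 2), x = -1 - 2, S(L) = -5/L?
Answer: -17235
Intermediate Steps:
x = -3
J = 4/3 (J = 1/(-5/4 + 2) = 1/(3/4) = 4/3 ≈ 1.3333)
T(B, I) = -13/3 (T(B, I) = -3 - 1*4/3 = -3 - 4/3 = -13/3)
-135*(132 + T(-8, 2)) = -135*(132 - 13/3) = -135*383/3 = -17235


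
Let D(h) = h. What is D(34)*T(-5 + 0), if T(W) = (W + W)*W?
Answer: 1700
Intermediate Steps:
T(W) = 2*W² (T(W) = (2*W)*W = 2*W²)
D(34)*T(-5 + 0) = 34*(2*(-5 + 0)²) = 34*(2*(-5)²) = 34*(2*25) = 34*50 = 1700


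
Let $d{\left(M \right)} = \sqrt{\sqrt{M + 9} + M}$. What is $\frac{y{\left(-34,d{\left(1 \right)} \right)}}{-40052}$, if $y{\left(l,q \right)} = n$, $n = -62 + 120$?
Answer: $- \frac{29}{20026} \approx -0.0014481$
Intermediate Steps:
$d{\left(M \right)} = \sqrt{M + \sqrt{9 + M}}$ ($d{\left(M \right)} = \sqrt{\sqrt{9 + M} + M} = \sqrt{M + \sqrt{9 + M}}$)
$n = 58$
$y{\left(l,q \right)} = 58$
$\frac{y{\left(-34,d{\left(1 \right)} \right)}}{-40052} = \frac{58}{-40052} = 58 \left(- \frac{1}{40052}\right) = - \frac{29}{20026}$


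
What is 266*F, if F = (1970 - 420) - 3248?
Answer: -451668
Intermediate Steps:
F = -1698 (F = 1550 - 3248 = -1698)
266*F = 266*(-1698) = -451668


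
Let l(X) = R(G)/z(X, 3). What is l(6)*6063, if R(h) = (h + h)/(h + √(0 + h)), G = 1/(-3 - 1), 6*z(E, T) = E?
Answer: 12126/5 + 24252*I/5 ≈ 2425.2 + 4850.4*I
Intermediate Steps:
z(E, T) = E/6
G = -¼ (G = 1/(-4) = -¼ ≈ -0.25000)
R(h) = 2*h/(h + √h) (R(h) = (2*h)/(h + √h) = 2*h/(h + √h))
l(X) = 6*(⅖ + 4*I/5)/X (l(X) = (2*(-¼)/(-¼ + √(-¼)))/((X/6)) = (2*(-¼)/(-¼ + I/2))*(6/X) = (2*(-¼)*(16*(-¼ - I/2)/5))*(6/X) = (⅖ + 4*I/5)*(6/X) = 6*(⅖ + 4*I/5)/X)
l(6)*6063 = ((12/5)*(1 + 2*I)/6)*6063 = ((12/5)*(⅙)*(1 + 2*I))*6063 = (⅖ + 4*I/5)*6063 = 12126/5 + 24252*I/5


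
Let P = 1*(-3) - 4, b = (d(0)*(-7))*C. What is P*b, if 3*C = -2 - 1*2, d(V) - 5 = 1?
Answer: -392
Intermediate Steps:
d(V) = 6 (d(V) = 5 + 1 = 6)
C = -4/3 (C = (-2 - 1*2)/3 = (-2 - 2)/3 = (⅓)*(-4) = -4/3 ≈ -1.3333)
b = 56 (b = (6*(-7))*(-4/3) = -42*(-4/3) = 56)
P = -7 (P = -3 - 4 = -7)
P*b = -7*56 = -392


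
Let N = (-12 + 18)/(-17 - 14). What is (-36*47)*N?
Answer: 10152/31 ≈ 327.48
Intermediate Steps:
N = -6/31 (N = 6/(-31) = 6*(-1/31) = -6/31 ≈ -0.19355)
(-36*47)*N = -36*47*(-6/31) = -1692*(-6/31) = 10152/31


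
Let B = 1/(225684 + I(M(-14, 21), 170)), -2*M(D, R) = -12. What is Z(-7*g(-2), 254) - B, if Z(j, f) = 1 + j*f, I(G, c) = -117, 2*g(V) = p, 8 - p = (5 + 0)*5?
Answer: 3409219637/225567 ≈ 15114.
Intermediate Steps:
p = -17 (p = 8 - (5 + 0)*5 = 8 - 5*5 = 8 - 1*25 = 8 - 25 = -17)
g(V) = -17/2 (g(V) = (½)*(-17) = -17/2)
M(D, R) = 6 (M(D, R) = -½*(-12) = 6)
Z(j, f) = 1 + f*j
B = 1/225567 (B = 1/(225684 - 117) = 1/225567 ≈ 4.4333e-6)
Z(-7*g(-2), 254) - B = (1 + 254*(-7*(-17/2))) - 1*1/225567 = (1 + 254*(119/2)) - 1/225567 = (1 + 15113) - 1/225567 = 15114 - 1/225567 = 3409219637/225567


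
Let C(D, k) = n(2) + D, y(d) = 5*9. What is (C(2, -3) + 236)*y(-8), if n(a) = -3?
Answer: 10575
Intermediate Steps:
y(d) = 45
C(D, k) = -3 + D
(C(2, -3) + 236)*y(-8) = ((-3 + 2) + 236)*45 = (-1 + 236)*45 = 235*45 = 10575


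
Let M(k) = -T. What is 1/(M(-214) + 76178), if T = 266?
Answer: 1/75912 ≈ 1.3173e-5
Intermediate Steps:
M(k) = -266 (M(k) = -1*266 = -266)
1/(M(-214) + 76178) = 1/(-266 + 76178) = 1/75912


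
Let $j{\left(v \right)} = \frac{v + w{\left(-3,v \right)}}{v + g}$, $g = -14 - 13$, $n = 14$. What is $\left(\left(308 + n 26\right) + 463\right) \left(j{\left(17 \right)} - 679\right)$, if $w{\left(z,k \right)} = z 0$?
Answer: $- \frac{1545189}{2} \approx -7.7259 \cdot 10^{5}$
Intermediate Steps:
$w{\left(z,k \right)} = 0$
$g = -27$ ($g = -14 - 13 = -27$)
$j{\left(v \right)} = \frac{v}{-27 + v}$ ($j{\left(v \right)} = \frac{v + 0}{v - 27} = \frac{v}{-27 + v}$)
$\left(\left(308 + n 26\right) + 463\right) \left(j{\left(17 \right)} - 679\right) = \left(\left(308 + 14 \cdot 26\right) + 463\right) \left(\frac{17}{-27 + 17} - 679\right) = \left(\left(308 + 364\right) + 463\right) \left(\frac{17}{-10} - 679\right) = \left(672 + 463\right) \left(17 \left(- \frac{1}{10}\right) - 679\right) = 1135 \left(- \frac{17}{10} - 679\right) = 1135 \left(- \frac{6807}{10}\right) = - \frac{1545189}{2}$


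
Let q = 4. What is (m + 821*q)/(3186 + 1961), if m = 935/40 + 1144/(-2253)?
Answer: 59602975/92769528 ≈ 0.64248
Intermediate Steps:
m = 412159/18024 (m = 935*(1/40) + 1144*(-1/2253) = 187/8 - 1144/2253 = 412159/18024 ≈ 22.867)
(m + 821*q)/(3186 + 1961) = (412159/18024 + 821*4)/(3186 + 1961) = (412159/18024 + 3284)/5147 = (59602975/18024)*(1/5147) = 59602975/92769528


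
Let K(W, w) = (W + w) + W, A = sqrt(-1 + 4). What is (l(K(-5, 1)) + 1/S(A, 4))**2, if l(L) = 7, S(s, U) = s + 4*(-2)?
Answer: 175564/3721 - 838*sqrt(3)/3721 ≈ 46.792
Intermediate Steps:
A = sqrt(3) ≈ 1.7320
S(s, U) = -8 + s (S(s, U) = s - 8 = -8 + s)
K(W, w) = w + 2*W
(l(K(-5, 1)) + 1/S(A, 4))**2 = (7 + 1/(-8 + sqrt(3)))**2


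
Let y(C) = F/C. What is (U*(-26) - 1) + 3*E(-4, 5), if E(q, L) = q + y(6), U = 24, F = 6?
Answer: -634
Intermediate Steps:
y(C) = 6/C
E(q, L) = 1 + q (E(q, L) = q + 6/6 = q + 6*(⅙) = q + 1 = 1 + q)
(U*(-26) - 1) + 3*E(-4, 5) = (24*(-26) - 1) + 3*(1 - 4) = (-624 - 1) + 3*(-3) = -625 - 9 = -634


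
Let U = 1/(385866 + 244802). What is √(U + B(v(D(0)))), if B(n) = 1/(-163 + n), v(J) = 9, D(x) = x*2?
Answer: I*√3827333157263/24280718 ≈ 0.080572*I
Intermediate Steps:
D(x) = 2*x
U = 1/630668 ≈ 1.5856e-6
√(U + B(v(D(0)))) = √(1/630668 + 1/(-163 + 9)) = √(1/630668 + 1/(-154)) = √(1/630668 - 1/154) = √(-315257/48561436) = I*√3827333157263/24280718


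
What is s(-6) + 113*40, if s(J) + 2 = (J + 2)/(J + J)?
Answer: 13555/3 ≈ 4518.3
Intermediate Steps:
s(J) = -2 + (2 + J)/(2*J) (s(J) = -2 + (J + 2)/(J + J) = -2 + (2 + J)/((2*J)) = -2 + (2 + J)*(1/(2*J)) = -2 + (2 + J)/(2*J))
s(-6) + 113*40 = (-3/2 + 1/(-6)) + 113*40 = (-3/2 - ⅙) + 4520 = -5/3 + 4520 = 13555/3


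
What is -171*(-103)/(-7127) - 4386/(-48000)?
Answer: -135694163/57016000 ≈ -2.3799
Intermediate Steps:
-171*(-103)/(-7127) - 4386/(-48000) = 17613*(-1/7127) - 4386*(-1/48000) = -17613/7127 + 731/8000 = -135694163/57016000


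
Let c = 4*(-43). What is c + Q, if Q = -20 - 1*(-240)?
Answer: 48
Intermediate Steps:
c = -172
Q = 220 (Q = -20 + 240 = 220)
c + Q = -172 + 220 = 48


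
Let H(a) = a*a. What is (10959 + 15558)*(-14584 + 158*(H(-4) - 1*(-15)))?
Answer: -256843662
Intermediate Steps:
H(a) = a**2
(10959 + 15558)*(-14584 + 158*(H(-4) - 1*(-15))) = (10959 + 15558)*(-14584 + 158*((-4)**2 - 1*(-15))) = 26517*(-14584 + 158*(16 + 15)) = 26517*(-14584 + 158*31) = 26517*(-14584 + 4898) = 26517*(-9686) = -256843662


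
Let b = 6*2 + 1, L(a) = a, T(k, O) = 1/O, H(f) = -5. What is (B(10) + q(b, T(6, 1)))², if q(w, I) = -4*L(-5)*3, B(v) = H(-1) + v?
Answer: 4225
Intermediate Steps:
b = 13 (b = 12 + 1 = 13)
B(v) = -5 + v
q(w, I) = 60 (q(w, I) = -4*(-5)*3 = 20*3 = 60)
(B(10) + q(b, T(6, 1)))² = ((-5 + 10) + 60)² = (5 + 60)² = 65² = 4225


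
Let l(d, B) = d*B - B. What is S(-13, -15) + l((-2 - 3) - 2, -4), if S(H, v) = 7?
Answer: 39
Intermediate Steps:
l(d, B) = -B + B*d (l(d, B) = B*d - B = -B + B*d)
S(-13, -15) + l((-2 - 3) - 2, -4) = 7 - 4*(-1 + ((-2 - 3) - 2)) = 7 - 4*(-1 + (-5 - 2)) = 7 - 4*(-1 - 7) = 7 - 4*(-8) = 7 + 32 = 39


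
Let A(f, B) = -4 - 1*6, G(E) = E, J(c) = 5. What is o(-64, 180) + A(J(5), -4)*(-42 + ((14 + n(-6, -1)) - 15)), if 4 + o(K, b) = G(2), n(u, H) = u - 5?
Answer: 538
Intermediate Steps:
n(u, H) = -5 + u
o(K, b) = -2 (o(K, b) = -4 + 2 = -2)
A(f, B) = -10 (A(f, B) = -4 - 6 = -10)
o(-64, 180) + A(J(5), -4)*(-42 + ((14 + n(-6, -1)) - 15)) = -2 - 10*(-42 + ((14 + (-5 - 6)) - 15)) = -2 - 10*(-42 + ((14 - 11) - 15)) = -2 - 10*(-42 + (3 - 15)) = -2 - 10*(-42 - 12) = -2 - 10*(-54) = -2 + 540 = 538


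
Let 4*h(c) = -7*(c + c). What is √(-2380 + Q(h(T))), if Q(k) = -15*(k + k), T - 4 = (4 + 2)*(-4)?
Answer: 8*I*√70 ≈ 66.933*I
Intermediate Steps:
T = -20 (T = 4 + (4 + 2)*(-4) = 4 + 6*(-4) = 4 - 24 = -20)
h(c) = -7*c/2 (h(c) = (-7*(c + c))/4 = (-14*c)/4 = -7*c/2)
Q(k) = -30*k
√(-2380 + Q(h(T))) = √(-2380 - (-105)*(-20)) = √(-2380 - 30*70) = √(-2380 - 2100) = √(-4480) = 8*I*√70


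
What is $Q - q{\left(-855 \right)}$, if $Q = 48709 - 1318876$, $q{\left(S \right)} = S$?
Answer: $-1269312$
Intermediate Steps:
$Q = -1270167$ ($Q = 48709 - 1318876 = -1270167$)
$Q - q{\left(-855 \right)} = -1270167 - -855 = -1270167 + 855 = -1269312$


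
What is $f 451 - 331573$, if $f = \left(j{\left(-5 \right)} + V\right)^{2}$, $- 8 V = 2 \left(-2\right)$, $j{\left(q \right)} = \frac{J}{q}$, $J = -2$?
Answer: $- \frac{33120769}{100} \approx -3.3121 \cdot 10^{5}$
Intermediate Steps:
$j{\left(q \right)} = - \frac{2}{q}$
$V = \frac{1}{2}$ ($V = - \frac{2 \left(-2\right)}{8} = \left(- \frac{1}{8}\right) \left(-4\right) = \frac{1}{2} \approx 0.5$)
$f = \frac{81}{100}$ ($f = \left(- \frac{2}{-5} + \frac{1}{2}\right)^{2} = \left(\left(-2\right) \left(- \frac{1}{5}\right) + \frac{1}{2}\right)^{2} = \left(\frac{2}{5} + \frac{1}{2}\right)^{2} = \left(\frac{9}{10}\right)^{2} = \frac{81}{100} \approx 0.81$)
$f 451 - 331573 = \frac{81}{100} \cdot 451 - 331573 = \frac{36531}{100} - 331573 = - \frac{33120769}{100}$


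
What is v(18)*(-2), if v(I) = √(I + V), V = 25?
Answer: -2*√43 ≈ -13.115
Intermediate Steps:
v(I) = √(25 + I) (v(I) = √(I + 25) = √(25 + I))
v(18)*(-2) = √(25 + 18)*(-2) = √43*(-2) = -2*√43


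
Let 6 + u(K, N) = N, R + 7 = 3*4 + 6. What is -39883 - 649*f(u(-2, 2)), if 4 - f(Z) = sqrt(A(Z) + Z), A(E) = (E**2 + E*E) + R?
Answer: -42479 + 649*sqrt(39) ≈ -38426.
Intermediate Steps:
R = 11 (R = -7 + (3*4 + 6) = -7 + (12 + 6) = -7 + 18 = 11)
u(K, N) = -6 + N
A(E) = 11 + 2*E**2 (A(E) = (E**2 + E*E) + 11 = (E**2 + E**2) + 11 = 2*E**2 + 11 = 11 + 2*E**2)
f(Z) = 4 - sqrt(11 + Z + 2*Z**2) (f(Z) = 4 - sqrt((11 + 2*Z**2) + Z) = 4 - sqrt(11 + Z + 2*Z**2))
-39883 - 649*f(u(-2, 2)) = -39883 - 649*(4 - sqrt(11 + (-6 + 2) + 2*(-6 + 2)**2)) = -39883 - 649*(4 - sqrt(11 - 4 + 2*(-4)**2)) = -39883 - 649*(4 - sqrt(11 - 4 + 2*16)) = -39883 - 649*(4 - sqrt(11 - 4 + 32)) = -39883 - 649*(4 - sqrt(39)) = -39883 + (-2596 + 649*sqrt(39)) = -42479 + 649*sqrt(39)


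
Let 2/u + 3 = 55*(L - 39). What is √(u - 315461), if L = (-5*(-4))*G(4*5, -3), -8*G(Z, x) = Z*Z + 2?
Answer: 11*I*√8596705740315/57423 ≈ 561.66*I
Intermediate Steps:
G(Z, x) = -¼ - Z²/8 (G(Z, x) = -(Z*Z + 2)/8 = -(Z² + 2)/8 = -(2 + Z²)/8 = -¼ - Z²/8)
L = -1005 (L = (-5*(-4))*(-¼ - (4*5)²/8) = 20*(-¼ - ⅛*20²) = 20*(-¼ - ⅛*400) = 20*(-¼ - 50) = 20*(-201/4) = -1005)
u = -2/57423 (u = 2/(-3 + 55*(-1005 - 39)) = 2/(-3 + 55*(-1044)) = 2/(-3 - 57420) = 2/(-57423) = 2*(-1/57423) = -2/57423 ≈ -3.4829e-5)
√(u - 315461) = √(-2/57423 - 315461) = √(-18114717005/57423) = 11*I*√8596705740315/57423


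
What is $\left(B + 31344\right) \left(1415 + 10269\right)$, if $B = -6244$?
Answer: $293268400$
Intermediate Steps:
$\left(B + 31344\right) \left(1415 + 10269\right) = \left(-6244 + 31344\right) \left(1415 + 10269\right) = 25100 \cdot 11684 = 293268400$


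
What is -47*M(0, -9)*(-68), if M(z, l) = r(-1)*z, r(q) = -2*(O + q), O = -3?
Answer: 0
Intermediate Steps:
r(q) = 6 - 2*q (r(q) = -2*(-3 + q) = 6 - 2*q)
M(z, l) = 8*z (M(z, l) = (6 - 2*(-1))*z = (6 + 2)*z = 8*z)
-47*M(0, -9)*(-68) = -376*0*(-68) = -47*0*(-68) = 0*(-68) = 0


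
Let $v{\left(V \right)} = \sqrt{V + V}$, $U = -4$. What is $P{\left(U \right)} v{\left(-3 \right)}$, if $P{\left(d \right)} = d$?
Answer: $- 4 i \sqrt{6} \approx - 9.798 i$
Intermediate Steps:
$v{\left(V \right)} = \sqrt{2} \sqrt{V}$ ($v{\left(V \right)} = \sqrt{2 V} = \sqrt{2} \sqrt{V}$)
$P{\left(U \right)} v{\left(-3 \right)} = - 4 \sqrt{2} \sqrt{-3} = - 4 \sqrt{2} i \sqrt{3} = - 4 i \sqrt{6}$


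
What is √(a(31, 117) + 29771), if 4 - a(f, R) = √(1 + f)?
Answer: √(29775 - 4*√2) ≈ 172.54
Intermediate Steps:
a(f, R) = 4 - √(1 + f)
√(a(31, 117) + 29771) = √((4 - √(1 + 31)) + 29771) = √((4 - √32) + 29771) = √((4 - 4*√2) + 29771) = √(29775 - 4*√2)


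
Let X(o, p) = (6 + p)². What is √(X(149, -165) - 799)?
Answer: √24482 ≈ 156.47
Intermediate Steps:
√(X(149, -165) - 799) = √((6 - 165)² - 799) = √((-159)² - 799) = √(25281 - 799) = √24482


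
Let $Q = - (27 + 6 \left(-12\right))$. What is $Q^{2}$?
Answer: $2025$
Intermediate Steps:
$Q = 45$ ($Q = - (27 - 72) = \left(-1\right) \left(-45\right) = 45$)
$Q^{2} = 45^{2} = 2025$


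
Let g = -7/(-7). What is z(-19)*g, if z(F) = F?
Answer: -19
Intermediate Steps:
g = 1 (g = -7*(-⅐) = 1)
z(-19)*g = -19*1 = -19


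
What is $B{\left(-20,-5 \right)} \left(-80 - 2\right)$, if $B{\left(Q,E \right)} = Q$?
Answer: $1640$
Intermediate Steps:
$B{\left(-20,-5 \right)} \left(-80 - 2\right) = - 20 \left(-80 - 2\right) = \left(-20\right) \left(-82\right) = 1640$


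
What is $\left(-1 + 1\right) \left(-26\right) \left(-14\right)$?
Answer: $0$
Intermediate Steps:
$\left(-1 + 1\right) \left(-26\right) \left(-14\right) = 0 \left(-26\right) \left(-14\right) = 0 \left(-14\right) = 0$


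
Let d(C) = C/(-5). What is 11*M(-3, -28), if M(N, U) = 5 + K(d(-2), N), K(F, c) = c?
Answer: 22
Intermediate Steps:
d(C) = -C/5 (d(C) = C*(-1/5) = -C/5)
M(N, U) = 5 + N
11*M(-3, -28) = 11*(5 - 3) = 11*2 = 22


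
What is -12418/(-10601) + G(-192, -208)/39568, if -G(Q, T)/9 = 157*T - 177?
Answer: 3623919121/419460368 ≈ 8.6395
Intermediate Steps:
G(Q, T) = 1593 - 1413*T (G(Q, T) = -9*(157*T - 177) = -9*(-177 + 157*T) = 1593 - 1413*T)
-12418/(-10601) + G(-192, -208)/39568 = -12418/(-10601) + (1593 - 1413*(-208))/39568 = -12418*(-1/10601) + (1593 + 293904)*(1/39568) = 12418/10601 + 295497*(1/39568) = 12418/10601 + 295497/39568 = 3623919121/419460368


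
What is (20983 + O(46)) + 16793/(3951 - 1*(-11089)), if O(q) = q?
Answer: 316292953/15040 ≈ 21030.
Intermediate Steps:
(20983 + O(46)) + 16793/(3951 - 1*(-11089)) = (20983 + 46) + 16793/(3951 - 1*(-11089)) = 21029 + 16793/(3951 + 11089) = 21029 + 16793/15040 = 316292953/15040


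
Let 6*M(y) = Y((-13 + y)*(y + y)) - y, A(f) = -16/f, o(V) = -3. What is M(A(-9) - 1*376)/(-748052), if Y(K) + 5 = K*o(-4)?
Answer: 1020217/5268888 ≈ 0.19363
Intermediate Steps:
Y(K) = -5 - 3*K (Y(K) = -5 + K*(-3) = -5 - 3*K)
M(y) = -⅚ - y/6 - y*(-13 + y) (M(y) = ((-5 - 3*(-13 + y)*(y + y)) - y)/6 = ((-5 - 3*(-13 + y)*2*y) - y)/6 = ((-5 - 6*y*(-13 + y)) - y)/6 = (-5 - y - 6*y*(-13 + y))/6 = -⅚ - y/6 - y*(-13 + y))
M(A(-9) - 1*376)/(-748052) = (-⅚ - (-16/(-9) - 1*376)² + 77*(-16/(-9) - 1*376)/6)/(-748052) = (-⅚ - (-16*(-⅑) - 376)² + 77*(-16*(-⅑) - 376)/6)*(-1/748052) = (-⅚ - (16/9 - 376)² + 77*(16/9 - 376)/6)*(-1/748052) = (-⅚ - (-3368/9)² + (77/6)*(-3368/9))*(-1/748052) = (-⅚ - 1*11343424/81 - 129668/27)*(-1/748052) = (-⅚ - 11343424/81 - 129668/27)*(-1/748052) = -23464991/162*(-1/748052) = 1020217/5268888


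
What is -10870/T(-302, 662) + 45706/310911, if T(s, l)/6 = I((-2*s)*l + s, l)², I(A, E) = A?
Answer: 7296368438270801/49632901208531676 ≈ 0.14701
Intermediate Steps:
T(s, l) = 6*(s - 2*l*s)² (T(s, l) = 6*((-2*s)*l + s)² = 6*(-2*l*s + s)² = 6*(s - 2*l*s)²)
-10870/T(-302, 662) + 45706/310911 = -10870*1/(547224*(-1 + 2*662)²) + 45706/310911 = -10870*1/(547224*(-1 + 1324)²) + 45706*(1/310911) = -10870/(6*91204*1323²) + 45706/310911 = -10870/(6*91204*1750329) + 45706/310911 = -10870/957822036696 + 45706/310911 = -10870*1/957822036696 + 45706/310911 = -5435/478911018348 + 45706/310911 = 7296368438270801/49632901208531676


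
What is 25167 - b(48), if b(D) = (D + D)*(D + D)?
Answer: 15951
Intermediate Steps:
b(D) = 4*D² (b(D) = (2*D)*(2*D) = 4*D²)
25167 - b(48) = 25167 - 4*48² = 25167 - 4*2304 = 25167 - 1*9216 = 25167 - 9216 = 15951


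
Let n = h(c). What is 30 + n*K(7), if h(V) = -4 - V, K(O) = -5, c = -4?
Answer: 30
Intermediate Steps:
n = 0 (n = -4 - 1*(-4) = -4 + 4 = 0)
30 + n*K(7) = 30 + 0*(-5) = 30 + 0 = 30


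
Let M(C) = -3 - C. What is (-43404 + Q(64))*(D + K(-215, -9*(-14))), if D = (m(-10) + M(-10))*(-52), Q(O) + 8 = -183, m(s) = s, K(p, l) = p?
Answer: 2572105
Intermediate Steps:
Q(O) = -191 (Q(O) = -8 - 183 = -191)
D = 156 (D = (-10 + (-3 - 1*(-10)))*(-52) = (-10 + (-3 + 10))*(-52) = (-10 + 7)*(-52) = -3*(-52) = 156)
(-43404 + Q(64))*(D + K(-215, -9*(-14))) = (-43404 - 191)*(156 - 215) = -43595*(-59) = 2572105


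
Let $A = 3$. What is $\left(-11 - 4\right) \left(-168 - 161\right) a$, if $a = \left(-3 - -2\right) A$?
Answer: $-14805$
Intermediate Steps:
$a = -3$ ($a = \left(-3 - -2\right) 3 = \left(-3 + 2\right) 3 = \left(-1\right) 3 = -3$)
$\left(-11 - 4\right) \left(-168 - 161\right) a = \left(-11 - 4\right) \left(-168 - 161\right) \left(-3\right) = \left(-15\right) \left(-329\right) \left(-3\right) = 4935 \left(-3\right) = -14805$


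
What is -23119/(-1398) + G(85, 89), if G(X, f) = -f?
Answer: -101303/1398 ≈ -72.463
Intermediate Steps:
-23119/(-1398) + G(85, 89) = -23119/(-1398) - 1*89 = -23119*(-1/1398) - 89 = 23119/1398 - 89 = -101303/1398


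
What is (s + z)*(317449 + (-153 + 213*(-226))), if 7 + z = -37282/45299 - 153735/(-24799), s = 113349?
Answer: 34272165589301566062/1123369901 ≈ 3.0508e+10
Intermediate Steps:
z = -1824103860/1123369901 (z = -7 + (-37282/45299 - 153735/(-24799)) = -7 + (-37282*1/45299 - 153735*(-1/24799)) = -7 + (-37282/45299 + 153735/24799) = -7 + 6039485447/1123369901 = -1824103860/1123369901 ≈ -1.6238)
(s + z)*(317449 + (-153 + 213*(-226))) = (113349 - 1824103860/1123369901)*(317449 + (-153 + 213*(-226))) = 127331030804589*(317449 + (-153 - 48138))/1123369901 = 127331030804589*(317449 - 48291)/1123369901 = (127331030804589/1123369901)*269158 = 34272165589301566062/1123369901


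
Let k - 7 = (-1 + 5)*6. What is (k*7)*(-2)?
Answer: -434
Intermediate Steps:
k = 31 (k = 7 + (-1 + 5)*6 = 7 + 4*6 = 7 + 24 = 31)
(k*7)*(-2) = (31*7)*(-2) = 217*(-2) = -434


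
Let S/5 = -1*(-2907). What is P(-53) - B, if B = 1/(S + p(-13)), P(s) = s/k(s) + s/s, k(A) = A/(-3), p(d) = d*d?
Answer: -29409/14704 ≈ -2.0001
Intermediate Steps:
p(d) = d²
k(A) = -A/3 (k(A) = A*(-⅓) = -A/3)
P(s) = -2 (P(s) = s/((-s/3)) + s/s = s*(-3/s) + 1 = -3 + 1 = -2)
S = 14535 (S = 5*(-1*(-2907)) = 5*2907 = 14535)
B = 1/14704 (B = 1/(14535 + (-13)²) = 1/(14535 + 169) = 1/14704 ≈ 6.8009e-5)
P(-53) - B = -2 - 1*1/14704 = -2 - 1/14704 = -29409/14704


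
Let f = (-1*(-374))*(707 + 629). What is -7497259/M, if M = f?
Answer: -681569/45424 ≈ -15.005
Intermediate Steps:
f = 499664 (f = 374*1336 = 499664)
M = 499664
-7497259/M = -7497259/499664 = -7497259*1/499664 = -681569/45424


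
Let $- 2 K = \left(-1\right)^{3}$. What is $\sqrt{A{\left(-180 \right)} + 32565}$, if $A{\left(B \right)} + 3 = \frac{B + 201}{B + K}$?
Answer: $\frac{2 \sqrt{1049152011}}{359} \approx 180.45$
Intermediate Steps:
$K = \frac{1}{2}$ ($K = - \frac{\left(-1\right)^{3}}{2} = \left(- \frac{1}{2}\right) \left(-1\right) = \frac{1}{2} \approx 0.5$)
$A{\left(B \right)} = -3 + \frac{201 + B}{\frac{1}{2} + B}$ ($A{\left(B \right)} = -3 + \frac{B + 201}{B + \frac{1}{2}} = -3 + \frac{201 + B}{\frac{1}{2} + B}$)
$\sqrt{A{\left(-180 \right)} + 32565} = \sqrt{\frac{399 - -720}{1 + 2 \left(-180\right)} + 32565} = \sqrt{\frac{399 + 720}{1 - 360} + 32565} = \sqrt{\frac{1}{-359} \cdot 1119 + 32565} = \sqrt{\left(- \frac{1}{359}\right) 1119 + 32565} = \sqrt{- \frac{1119}{359} + 32565} = \sqrt{\frac{11689716}{359}} = \frac{2 \sqrt{1049152011}}{359}$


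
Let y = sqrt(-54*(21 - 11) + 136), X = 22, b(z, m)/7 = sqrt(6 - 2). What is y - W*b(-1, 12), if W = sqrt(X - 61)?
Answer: 2*I*(sqrt(101) - 7*sqrt(39)) ≈ -67.33*I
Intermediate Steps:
b(z, m) = 14 (b(z, m) = 7*sqrt(6 - 2) = 7*sqrt(4) = 7*2 = 14)
W = I*sqrt(39) (W = sqrt(22 - 61) = sqrt(-39) = I*sqrt(39) ≈ 6.245*I)
y = 2*I*sqrt(101) (y = sqrt(-54*10 + 136) = sqrt(-540 + 136) = sqrt(-404) = 2*I*sqrt(101) ≈ 20.1*I)
y - W*b(-1, 12) = 2*I*sqrt(101) - I*sqrt(39)*14 = 2*I*sqrt(101) - 14*I*sqrt(39) = -14*I*sqrt(39) + 2*I*sqrt(101)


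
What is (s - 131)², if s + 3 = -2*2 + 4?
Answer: 17956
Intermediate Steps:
s = -3 (s = -3 + (-2*2 + 4) = -3 + (-4 + 4) = -3 + 0 = -3)
(s - 131)² = (-3 - 131)² = (-134)² = 17956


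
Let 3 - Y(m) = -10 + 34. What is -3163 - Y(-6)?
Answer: -3142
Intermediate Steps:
Y(m) = -21 (Y(m) = 3 - (-10 + 34) = 3 - 1*24 = 3 - 24 = -21)
-3163 - Y(-6) = -3163 - 1*(-21) = -3163 + 21 = -3142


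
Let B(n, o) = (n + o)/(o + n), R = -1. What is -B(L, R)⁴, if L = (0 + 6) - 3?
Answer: -1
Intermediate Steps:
L = 3 (L = 6 - 3 = 3)
B(n, o) = 1 (B(n, o) = (n + o)/(n + o) = 1)
-B(L, R)⁴ = -1*1⁴ = -1*1 = -1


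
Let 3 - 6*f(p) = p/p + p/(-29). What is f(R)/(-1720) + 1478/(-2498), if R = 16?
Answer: -110630173/186900360 ≈ -0.59192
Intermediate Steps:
f(p) = 1/3 + p/174 (f(p) = 1/2 - (p/p + p/(-29))/6 = 1/2 - (1 + p*(-1/29))/6 = 1/2 - (1 - p/29)/6 = 1/2 + (-1/6 + p/174) = 1/3 + p/174)
f(R)/(-1720) + 1478/(-2498) = (1/3 + (1/174)*16)/(-1720) + 1478/(-2498) = (1/3 + 8/87)*(-1/1720) + 1478*(-1/2498) = (37/87)*(-1/1720) - 739/1249 = -37/149640 - 739/1249 = -110630173/186900360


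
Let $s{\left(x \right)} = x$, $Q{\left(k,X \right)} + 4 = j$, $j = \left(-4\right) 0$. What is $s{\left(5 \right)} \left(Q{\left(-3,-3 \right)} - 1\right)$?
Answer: $-25$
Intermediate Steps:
$j = 0$
$Q{\left(k,X \right)} = -4$ ($Q{\left(k,X \right)} = -4 + 0 = -4$)
$s{\left(5 \right)} \left(Q{\left(-3,-3 \right)} - 1\right) = 5 \left(-4 - 1\right) = 5 \left(-5\right) = -25$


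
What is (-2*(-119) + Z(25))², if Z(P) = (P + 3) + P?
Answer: 84681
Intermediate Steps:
Z(P) = 3 + 2*P (Z(P) = (3 + P) + P = 3 + 2*P)
(-2*(-119) + Z(25))² = (-2*(-119) + (3 + 2*25))² = (238 + (3 + 50))² = (238 + 53)² = 291² = 84681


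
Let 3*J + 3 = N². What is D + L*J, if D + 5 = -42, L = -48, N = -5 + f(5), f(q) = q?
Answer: 1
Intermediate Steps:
N = 0 (N = -5 + 5 = 0)
D = -47 (D = -5 - 42 = -47)
J = -1 (J = -1 + (⅓)*0² = -1 + (⅓)*0 = -1 + 0 = -1)
D + L*J = -47 - 48*(-1) = -47 + 48 = 1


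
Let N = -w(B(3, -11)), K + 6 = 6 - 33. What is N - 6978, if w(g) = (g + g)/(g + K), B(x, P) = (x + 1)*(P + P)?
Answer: -76774/11 ≈ -6979.5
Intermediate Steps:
K = -33 (K = -6 + (6 - 33) = -6 - 27 = -33)
B(x, P) = 2*P*(1 + x) (B(x, P) = (1 + x)*(2*P) = 2*P*(1 + x))
w(g) = 2*g/(-33 + g) (w(g) = (g + g)/(g - 33) = (2*g)/(-33 + g) = 2*g/(-33 + g))
N = -16/11 (N = -2*2*(-11)*(1 + 3)/(-33 + 2*(-11)*(1 + 3)) = -2*2*(-11)*4/(-33 + 2*(-11)*4) = -2*(-88)/(-33 - 88) = -2*(-88)/(-121) = -2*(-88)*(-1)/121 = -1*16/11 = -16/11 ≈ -1.4545)
N - 6978 = -16/11 - 6978 = -76774/11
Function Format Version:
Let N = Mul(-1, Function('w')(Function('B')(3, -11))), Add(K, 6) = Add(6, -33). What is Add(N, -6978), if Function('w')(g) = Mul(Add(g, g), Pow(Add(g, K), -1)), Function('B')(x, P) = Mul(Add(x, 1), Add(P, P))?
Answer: Rational(-76774, 11) ≈ -6979.5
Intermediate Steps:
K = -33 (K = Add(-6, Add(6, -33)) = Add(-6, -27) = -33)
Function('B')(x, P) = Mul(2, P, Add(1, x)) (Function('B')(x, P) = Mul(Add(1, x), Mul(2, P)) = Mul(2, P, Add(1, x)))
Function('w')(g) = Mul(2, g, Pow(Add(-33, g), -1)) (Function('w')(g) = Mul(Add(g, g), Pow(Add(g, -33), -1)) = Mul(Mul(2, g), Pow(Add(-33, g), -1)) = Mul(2, g, Pow(Add(-33, g), -1)))
N = Rational(-16, 11) (N = Mul(-1, Mul(2, Mul(2, -11, Add(1, 3)), Pow(Add(-33, Mul(2, -11, Add(1, 3))), -1))) = Mul(-1, Mul(2, Mul(2, -11, 4), Pow(Add(-33, Mul(2, -11, 4)), -1))) = Mul(-1, Mul(2, -88, Pow(Add(-33, -88), -1))) = Mul(-1, Mul(2, -88, Pow(-121, -1))) = Mul(-1, Mul(2, -88, Rational(-1, 121))) = Mul(-1, Rational(16, 11)) = Rational(-16, 11) ≈ -1.4545)
Add(N, -6978) = Add(Rational(-16, 11), -6978) = Rational(-76774, 11)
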